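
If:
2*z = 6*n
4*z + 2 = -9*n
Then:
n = -2/21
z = -2/7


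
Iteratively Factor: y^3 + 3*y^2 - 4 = (y + 2)*(y^2 + y - 2) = (y + 2)^2*(y - 1)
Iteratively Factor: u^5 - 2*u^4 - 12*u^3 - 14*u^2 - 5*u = (u + 1)*(u^4 - 3*u^3 - 9*u^2 - 5*u) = (u - 5)*(u + 1)*(u^3 + 2*u^2 + u) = (u - 5)*(u + 1)^2*(u^2 + u) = (u - 5)*(u + 1)^3*(u)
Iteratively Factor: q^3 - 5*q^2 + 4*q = (q - 4)*(q^2 - q) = q*(q - 4)*(q - 1)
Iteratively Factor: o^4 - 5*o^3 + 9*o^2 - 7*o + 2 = (o - 1)*(o^3 - 4*o^2 + 5*o - 2) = (o - 2)*(o - 1)*(o^2 - 2*o + 1) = (o - 2)*(o - 1)^2*(o - 1)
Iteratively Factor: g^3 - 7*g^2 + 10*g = (g)*(g^2 - 7*g + 10) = g*(g - 2)*(g - 5)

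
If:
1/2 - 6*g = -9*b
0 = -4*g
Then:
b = -1/18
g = 0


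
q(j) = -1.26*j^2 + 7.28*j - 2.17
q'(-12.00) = 37.52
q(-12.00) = -270.97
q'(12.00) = -22.96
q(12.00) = -96.25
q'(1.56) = 3.35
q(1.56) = 6.12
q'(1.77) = 2.82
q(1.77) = 6.77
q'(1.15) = 4.38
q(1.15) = 4.54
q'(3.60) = -1.79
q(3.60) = 7.71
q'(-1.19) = 10.28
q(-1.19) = -12.62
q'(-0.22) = 7.83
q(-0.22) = -3.83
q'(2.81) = 0.20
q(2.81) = 8.34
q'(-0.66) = 8.94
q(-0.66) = -7.52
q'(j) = 7.28 - 2.52*j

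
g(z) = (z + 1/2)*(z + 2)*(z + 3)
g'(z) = (z + 1/2)*(z + 2) + (z + 1/2)*(z + 3) + (z + 2)*(z + 3)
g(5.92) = 453.55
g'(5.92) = 178.76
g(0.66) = 11.29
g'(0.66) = 17.07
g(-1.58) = -0.64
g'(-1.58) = -1.39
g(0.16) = 4.50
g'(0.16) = 10.34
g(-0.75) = -0.70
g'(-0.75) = 1.94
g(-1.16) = -1.02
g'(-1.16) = -0.22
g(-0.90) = -0.92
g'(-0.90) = 1.03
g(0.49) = 8.60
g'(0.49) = 14.61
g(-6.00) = -66.00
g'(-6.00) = 50.50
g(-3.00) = 0.00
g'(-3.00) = 2.50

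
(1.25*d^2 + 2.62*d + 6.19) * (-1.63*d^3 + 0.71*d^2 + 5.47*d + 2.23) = -2.0375*d^5 - 3.3831*d^4 - 1.392*d^3 + 21.5138*d^2 + 39.7019*d + 13.8037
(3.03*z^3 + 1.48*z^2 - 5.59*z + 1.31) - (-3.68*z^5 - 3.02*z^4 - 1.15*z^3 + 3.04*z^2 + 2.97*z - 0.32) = 3.68*z^5 + 3.02*z^4 + 4.18*z^3 - 1.56*z^2 - 8.56*z + 1.63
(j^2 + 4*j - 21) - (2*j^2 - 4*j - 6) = -j^2 + 8*j - 15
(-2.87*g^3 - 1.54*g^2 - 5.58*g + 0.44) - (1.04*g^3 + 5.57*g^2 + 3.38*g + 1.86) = -3.91*g^3 - 7.11*g^2 - 8.96*g - 1.42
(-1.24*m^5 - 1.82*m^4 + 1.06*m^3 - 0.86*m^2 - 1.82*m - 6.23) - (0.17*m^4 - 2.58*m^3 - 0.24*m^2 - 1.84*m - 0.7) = -1.24*m^5 - 1.99*m^4 + 3.64*m^3 - 0.62*m^2 + 0.02*m - 5.53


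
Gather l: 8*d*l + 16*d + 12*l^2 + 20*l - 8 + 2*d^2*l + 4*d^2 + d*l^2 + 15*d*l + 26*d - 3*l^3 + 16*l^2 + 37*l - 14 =4*d^2 + 42*d - 3*l^3 + l^2*(d + 28) + l*(2*d^2 + 23*d + 57) - 22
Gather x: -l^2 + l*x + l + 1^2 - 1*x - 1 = -l^2 + l + x*(l - 1)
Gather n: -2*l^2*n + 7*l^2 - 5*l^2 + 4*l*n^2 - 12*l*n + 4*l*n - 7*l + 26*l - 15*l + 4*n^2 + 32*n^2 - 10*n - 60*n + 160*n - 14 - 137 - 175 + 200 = 2*l^2 + 4*l + n^2*(4*l + 36) + n*(-2*l^2 - 8*l + 90) - 126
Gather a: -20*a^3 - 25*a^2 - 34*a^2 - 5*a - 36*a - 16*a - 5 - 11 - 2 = -20*a^3 - 59*a^2 - 57*a - 18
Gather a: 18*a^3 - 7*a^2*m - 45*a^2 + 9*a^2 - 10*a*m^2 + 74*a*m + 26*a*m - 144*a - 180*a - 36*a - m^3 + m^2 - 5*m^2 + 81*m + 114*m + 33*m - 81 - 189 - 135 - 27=18*a^3 + a^2*(-7*m - 36) + a*(-10*m^2 + 100*m - 360) - m^3 - 4*m^2 + 228*m - 432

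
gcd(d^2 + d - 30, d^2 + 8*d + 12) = d + 6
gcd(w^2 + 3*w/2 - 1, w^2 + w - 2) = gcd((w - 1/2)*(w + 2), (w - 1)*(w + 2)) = w + 2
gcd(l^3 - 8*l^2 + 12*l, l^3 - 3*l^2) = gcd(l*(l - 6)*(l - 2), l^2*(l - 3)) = l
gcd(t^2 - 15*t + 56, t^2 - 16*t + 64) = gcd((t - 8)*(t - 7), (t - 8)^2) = t - 8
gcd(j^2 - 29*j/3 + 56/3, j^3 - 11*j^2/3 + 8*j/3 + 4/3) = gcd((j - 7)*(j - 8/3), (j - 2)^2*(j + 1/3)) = 1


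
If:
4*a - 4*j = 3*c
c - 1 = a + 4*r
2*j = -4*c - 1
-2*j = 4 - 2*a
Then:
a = -23/6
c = 8/3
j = -35/6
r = 11/8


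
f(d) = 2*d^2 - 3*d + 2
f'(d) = 4*d - 3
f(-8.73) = 180.62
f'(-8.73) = -37.92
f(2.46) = 6.72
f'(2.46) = 6.84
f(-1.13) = 7.94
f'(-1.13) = -7.52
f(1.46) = 1.88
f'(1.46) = 2.84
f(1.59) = 2.29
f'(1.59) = 3.36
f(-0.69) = 5.02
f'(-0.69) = -5.76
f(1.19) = 1.26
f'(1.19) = 1.76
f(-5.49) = 78.75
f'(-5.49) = -24.96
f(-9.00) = 191.00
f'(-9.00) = -39.00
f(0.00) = 2.00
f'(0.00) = -3.00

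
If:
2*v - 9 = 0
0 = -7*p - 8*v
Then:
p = -36/7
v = 9/2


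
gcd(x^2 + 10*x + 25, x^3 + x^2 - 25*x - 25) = x + 5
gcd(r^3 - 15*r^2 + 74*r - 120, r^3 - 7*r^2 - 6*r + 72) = r^2 - 10*r + 24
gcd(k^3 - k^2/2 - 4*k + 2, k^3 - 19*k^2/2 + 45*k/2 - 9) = k - 1/2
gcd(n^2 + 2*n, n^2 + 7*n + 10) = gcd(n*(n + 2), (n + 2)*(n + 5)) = n + 2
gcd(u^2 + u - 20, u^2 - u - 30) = u + 5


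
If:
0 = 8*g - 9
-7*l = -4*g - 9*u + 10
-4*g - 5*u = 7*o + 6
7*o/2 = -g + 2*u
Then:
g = 9/8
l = -55/28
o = -71/84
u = -11/12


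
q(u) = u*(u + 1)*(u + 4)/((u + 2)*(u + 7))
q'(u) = -u*(u + 1)*(u + 4)/((u + 2)*(u + 7)^2) + u*(u + 1)/((u + 2)*(u + 7)) - u*(u + 1)*(u + 4)/((u + 2)^2*(u + 7)) + u*(u + 4)/((u + 2)*(u + 7)) + (u + 1)*(u + 4)/((u + 2)*(u + 7)) = (u^4 + 18*u^3 + 83*u^2 + 140*u + 56)/(u^4 + 18*u^3 + 109*u^2 + 252*u + 196)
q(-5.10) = 3.91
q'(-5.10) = -6.06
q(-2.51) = -2.47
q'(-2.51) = -3.33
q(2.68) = 1.45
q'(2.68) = 0.69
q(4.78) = 3.04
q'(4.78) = 0.80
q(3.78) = 2.26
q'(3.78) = 0.76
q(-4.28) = 0.63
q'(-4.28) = -2.56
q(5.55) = 3.66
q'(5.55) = 0.83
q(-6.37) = 29.45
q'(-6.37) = -62.53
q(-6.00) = 15.00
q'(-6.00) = -24.25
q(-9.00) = -25.71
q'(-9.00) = -5.32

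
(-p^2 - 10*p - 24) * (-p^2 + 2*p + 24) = p^4 + 8*p^3 - 20*p^2 - 288*p - 576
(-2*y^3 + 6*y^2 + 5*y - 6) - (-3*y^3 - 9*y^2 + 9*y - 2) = y^3 + 15*y^2 - 4*y - 4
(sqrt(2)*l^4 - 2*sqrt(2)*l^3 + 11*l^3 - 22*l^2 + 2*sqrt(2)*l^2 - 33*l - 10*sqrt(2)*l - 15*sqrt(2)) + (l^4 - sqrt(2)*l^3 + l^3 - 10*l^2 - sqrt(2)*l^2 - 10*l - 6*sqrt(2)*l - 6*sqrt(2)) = l^4 + sqrt(2)*l^4 - 3*sqrt(2)*l^3 + 12*l^3 - 32*l^2 + sqrt(2)*l^2 - 43*l - 16*sqrt(2)*l - 21*sqrt(2)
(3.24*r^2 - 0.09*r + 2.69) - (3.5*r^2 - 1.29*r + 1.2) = -0.26*r^2 + 1.2*r + 1.49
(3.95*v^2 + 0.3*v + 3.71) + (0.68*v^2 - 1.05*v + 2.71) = 4.63*v^2 - 0.75*v + 6.42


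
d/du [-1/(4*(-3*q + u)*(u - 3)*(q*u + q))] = (-(3*q - u)*(u - 3) - (3*q - u)*(u + 1) + (u - 3)*(u + 1))/(4*q*(3*q - u)^2*(u - 3)^2*(u + 1)^2)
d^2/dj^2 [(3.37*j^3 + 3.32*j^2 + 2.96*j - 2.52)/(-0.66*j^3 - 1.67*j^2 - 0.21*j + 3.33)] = (-3.5527136788005e-15*j^7 + 4.53644399999999*j^6 - 4.93376400000005*j^5 - 92.520648*j^4 - 108.853216*j^3 - 130.439322*j^2 - 284.449374*j - 49.519944)/(0.287496*j^9 + 2.182356*j^8 + 5.79645*j^7 + 1.694591*j^6 - 20.177631*j^5 - 30.409398*j^4 + 14.958297*j^3 + 55.11483*j^2 + 6.986007*j - 36.926037)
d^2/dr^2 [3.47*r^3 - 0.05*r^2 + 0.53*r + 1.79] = 20.82*r - 0.1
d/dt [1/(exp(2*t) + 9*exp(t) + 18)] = (-2*exp(t) - 9)*exp(t)/(exp(2*t) + 9*exp(t) + 18)^2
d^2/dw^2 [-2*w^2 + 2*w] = -4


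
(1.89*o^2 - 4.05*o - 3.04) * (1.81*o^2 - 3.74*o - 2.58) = 3.4209*o^4 - 14.3991*o^3 + 4.7684*o^2 + 21.8186*o + 7.8432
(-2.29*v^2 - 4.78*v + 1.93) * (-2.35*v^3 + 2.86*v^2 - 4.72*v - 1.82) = 5.3815*v^5 + 4.6836*v^4 - 7.3975*v^3 + 32.2492*v^2 - 0.409999999999998*v - 3.5126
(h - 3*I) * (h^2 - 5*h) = h^3 - 5*h^2 - 3*I*h^2 + 15*I*h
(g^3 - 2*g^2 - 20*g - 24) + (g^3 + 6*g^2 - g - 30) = 2*g^3 + 4*g^2 - 21*g - 54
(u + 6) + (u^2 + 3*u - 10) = u^2 + 4*u - 4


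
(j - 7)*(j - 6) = j^2 - 13*j + 42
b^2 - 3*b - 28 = (b - 7)*(b + 4)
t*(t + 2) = t^2 + 2*t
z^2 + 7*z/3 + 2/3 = (z + 1/3)*(z + 2)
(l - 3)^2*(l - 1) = l^3 - 7*l^2 + 15*l - 9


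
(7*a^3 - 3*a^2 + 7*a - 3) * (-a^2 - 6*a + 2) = -7*a^5 - 39*a^4 + 25*a^3 - 45*a^2 + 32*a - 6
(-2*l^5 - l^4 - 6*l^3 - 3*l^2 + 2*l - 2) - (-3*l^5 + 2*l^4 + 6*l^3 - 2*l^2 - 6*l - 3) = l^5 - 3*l^4 - 12*l^3 - l^2 + 8*l + 1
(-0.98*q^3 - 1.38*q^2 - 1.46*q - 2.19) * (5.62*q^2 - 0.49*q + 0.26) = -5.5076*q^5 - 7.2754*q^4 - 7.7838*q^3 - 11.9512*q^2 + 0.6935*q - 0.5694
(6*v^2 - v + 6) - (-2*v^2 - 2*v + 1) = 8*v^2 + v + 5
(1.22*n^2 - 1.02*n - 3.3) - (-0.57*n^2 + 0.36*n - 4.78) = 1.79*n^2 - 1.38*n + 1.48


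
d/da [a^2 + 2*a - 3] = 2*a + 2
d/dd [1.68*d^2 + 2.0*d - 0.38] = 3.36*d + 2.0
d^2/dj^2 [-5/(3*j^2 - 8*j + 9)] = 10*(9*j^2 - 24*j - 4*(3*j - 4)^2 + 27)/(3*j^2 - 8*j + 9)^3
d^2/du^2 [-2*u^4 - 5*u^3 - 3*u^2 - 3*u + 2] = -24*u^2 - 30*u - 6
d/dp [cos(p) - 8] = -sin(p)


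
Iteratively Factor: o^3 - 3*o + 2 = (o - 1)*(o^2 + o - 2) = (o - 1)^2*(o + 2)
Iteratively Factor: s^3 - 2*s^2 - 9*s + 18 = (s + 3)*(s^2 - 5*s + 6) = (s - 2)*(s + 3)*(s - 3)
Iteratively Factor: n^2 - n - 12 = (n + 3)*(n - 4)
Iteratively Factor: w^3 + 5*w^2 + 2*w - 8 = (w + 2)*(w^2 + 3*w - 4) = (w + 2)*(w + 4)*(w - 1)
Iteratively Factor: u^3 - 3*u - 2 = (u + 1)*(u^2 - u - 2) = (u - 2)*(u + 1)*(u + 1)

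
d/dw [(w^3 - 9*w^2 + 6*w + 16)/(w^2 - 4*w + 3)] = (w^4 - 8*w^3 + 39*w^2 - 86*w + 82)/(w^4 - 8*w^3 + 22*w^2 - 24*w + 9)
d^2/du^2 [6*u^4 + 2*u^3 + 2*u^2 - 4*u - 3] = 72*u^2 + 12*u + 4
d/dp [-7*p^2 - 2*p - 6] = -14*p - 2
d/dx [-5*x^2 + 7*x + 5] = 7 - 10*x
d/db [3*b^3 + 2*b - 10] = 9*b^2 + 2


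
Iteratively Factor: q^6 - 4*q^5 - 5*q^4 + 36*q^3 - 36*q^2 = (q - 2)*(q^5 - 2*q^4 - 9*q^3 + 18*q^2) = q*(q - 2)*(q^4 - 2*q^3 - 9*q^2 + 18*q) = q*(q - 2)^2*(q^3 - 9*q) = q*(q - 3)*(q - 2)^2*(q^2 + 3*q) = q*(q - 3)*(q - 2)^2*(q + 3)*(q)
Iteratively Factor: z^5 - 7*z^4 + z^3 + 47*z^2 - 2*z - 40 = (z + 2)*(z^4 - 9*z^3 + 19*z^2 + 9*z - 20) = (z - 1)*(z + 2)*(z^3 - 8*z^2 + 11*z + 20) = (z - 1)*(z + 1)*(z + 2)*(z^2 - 9*z + 20) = (z - 5)*(z - 1)*(z + 1)*(z + 2)*(z - 4)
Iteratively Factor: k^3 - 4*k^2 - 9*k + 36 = (k + 3)*(k^2 - 7*k + 12) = (k - 3)*(k + 3)*(k - 4)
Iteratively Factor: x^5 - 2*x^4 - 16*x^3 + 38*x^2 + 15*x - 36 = (x + 1)*(x^4 - 3*x^3 - 13*x^2 + 51*x - 36) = (x - 3)*(x + 1)*(x^3 - 13*x + 12) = (x - 3)*(x + 1)*(x + 4)*(x^2 - 4*x + 3) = (x - 3)*(x - 1)*(x + 1)*(x + 4)*(x - 3)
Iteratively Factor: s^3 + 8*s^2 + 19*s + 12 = (s + 1)*(s^2 + 7*s + 12) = (s + 1)*(s + 3)*(s + 4)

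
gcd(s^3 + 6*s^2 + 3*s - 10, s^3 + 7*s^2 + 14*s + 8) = s + 2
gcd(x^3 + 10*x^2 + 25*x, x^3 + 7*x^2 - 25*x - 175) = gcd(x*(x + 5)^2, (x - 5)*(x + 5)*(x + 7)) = x + 5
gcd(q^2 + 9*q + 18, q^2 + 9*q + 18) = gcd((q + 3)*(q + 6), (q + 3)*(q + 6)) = q^2 + 9*q + 18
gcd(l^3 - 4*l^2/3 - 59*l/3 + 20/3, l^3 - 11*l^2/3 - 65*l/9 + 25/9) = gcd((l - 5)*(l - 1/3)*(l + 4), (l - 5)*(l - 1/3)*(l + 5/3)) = l^2 - 16*l/3 + 5/3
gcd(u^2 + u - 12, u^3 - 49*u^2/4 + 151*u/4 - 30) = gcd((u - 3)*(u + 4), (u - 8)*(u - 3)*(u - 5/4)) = u - 3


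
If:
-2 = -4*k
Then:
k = 1/2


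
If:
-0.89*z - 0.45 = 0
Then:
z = -0.51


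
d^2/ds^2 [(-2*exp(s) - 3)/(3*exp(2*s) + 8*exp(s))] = 6*(-3*exp(3*s) - 10*exp(2*s) - 36*exp(s) - 32)*exp(-s)/(27*exp(3*s) + 216*exp(2*s) + 576*exp(s) + 512)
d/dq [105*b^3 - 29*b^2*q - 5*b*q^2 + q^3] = -29*b^2 - 10*b*q + 3*q^2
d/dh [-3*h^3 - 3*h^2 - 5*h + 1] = -9*h^2 - 6*h - 5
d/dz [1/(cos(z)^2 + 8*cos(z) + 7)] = 2*(cos(z) + 4)*sin(z)/(cos(z)^2 + 8*cos(z) + 7)^2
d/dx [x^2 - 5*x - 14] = 2*x - 5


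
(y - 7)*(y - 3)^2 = y^3 - 13*y^2 + 51*y - 63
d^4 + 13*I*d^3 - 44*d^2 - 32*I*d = d*(d + I)*(d + 4*I)*(d + 8*I)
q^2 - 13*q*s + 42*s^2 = (q - 7*s)*(q - 6*s)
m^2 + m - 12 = (m - 3)*(m + 4)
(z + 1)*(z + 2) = z^2 + 3*z + 2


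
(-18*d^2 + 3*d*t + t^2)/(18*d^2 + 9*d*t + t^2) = (-3*d + t)/(3*d + t)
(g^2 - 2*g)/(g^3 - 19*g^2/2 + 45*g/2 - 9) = 2*g*(g - 2)/(2*g^3 - 19*g^2 + 45*g - 18)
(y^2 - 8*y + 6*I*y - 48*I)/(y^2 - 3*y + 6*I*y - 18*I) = (y - 8)/(y - 3)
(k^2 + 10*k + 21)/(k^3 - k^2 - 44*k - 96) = (k + 7)/(k^2 - 4*k - 32)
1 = 1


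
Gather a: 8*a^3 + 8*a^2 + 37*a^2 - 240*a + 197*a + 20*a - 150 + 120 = 8*a^3 + 45*a^2 - 23*a - 30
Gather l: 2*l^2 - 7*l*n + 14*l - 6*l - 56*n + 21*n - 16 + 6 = 2*l^2 + l*(8 - 7*n) - 35*n - 10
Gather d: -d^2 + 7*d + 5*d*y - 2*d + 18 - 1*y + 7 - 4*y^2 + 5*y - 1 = -d^2 + d*(5*y + 5) - 4*y^2 + 4*y + 24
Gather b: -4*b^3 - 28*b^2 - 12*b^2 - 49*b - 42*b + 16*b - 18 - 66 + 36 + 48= -4*b^3 - 40*b^2 - 75*b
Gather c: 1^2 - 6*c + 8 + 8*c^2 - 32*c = 8*c^2 - 38*c + 9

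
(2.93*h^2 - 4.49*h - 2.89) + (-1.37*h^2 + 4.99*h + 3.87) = 1.56*h^2 + 0.5*h + 0.98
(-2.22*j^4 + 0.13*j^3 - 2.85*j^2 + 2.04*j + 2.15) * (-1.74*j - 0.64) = 3.8628*j^5 + 1.1946*j^4 + 4.8758*j^3 - 1.7256*j^2 - 5.0466*j - 1.376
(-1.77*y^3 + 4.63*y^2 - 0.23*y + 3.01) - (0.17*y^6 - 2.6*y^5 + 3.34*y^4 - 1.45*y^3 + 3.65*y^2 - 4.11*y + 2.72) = -0.17*y^6 + 2.6*y^5 - 3.34*y^4 - 0.32*y^3 + 0.98*y^2 + 3.88*y + 0.29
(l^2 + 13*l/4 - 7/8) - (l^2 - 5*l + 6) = 33*l/4 - 55/8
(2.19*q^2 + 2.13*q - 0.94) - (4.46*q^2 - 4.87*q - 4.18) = -2.27*q^2 + 7.0*q + 3.24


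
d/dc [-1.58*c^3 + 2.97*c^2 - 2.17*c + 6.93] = -4.74*c^2 + 5.94*c - 2.17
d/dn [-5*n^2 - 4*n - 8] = -10*n - 4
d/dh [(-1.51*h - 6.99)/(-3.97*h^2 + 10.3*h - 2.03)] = (-5.9947*h^2 - 55.5006*h + 75.0623)/(15.7609*h^4 - 81.782*h^3 + 122.2082*h^2 - 41.818*h + 4.1209)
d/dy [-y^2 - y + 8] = -2*y - 1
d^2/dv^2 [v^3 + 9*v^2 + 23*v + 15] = 6*v + 18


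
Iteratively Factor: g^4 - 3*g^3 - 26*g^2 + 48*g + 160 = (g + 4)*(g^3 - 7*g^2 + 2*g + 40) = (g - 4)*(g + 4)*(g^2 - 3*g - 10) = (g - 5)*(g - 4)*(g + 4)*(g + 2)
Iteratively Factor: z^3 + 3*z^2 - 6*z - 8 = (z - 2)*(z^2 + 5*z + 4) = (z - 2)*(z + 1)*(z + 4)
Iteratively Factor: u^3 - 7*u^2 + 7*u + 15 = (u + 1)*(u^2 - 8*u + 15) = (u - 5)*(u + 1)*(u - 3)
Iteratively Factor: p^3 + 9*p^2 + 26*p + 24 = (p + 2)*(p^2 + 7*p + 12) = (p + 2)*(p + 3)*(p + 4)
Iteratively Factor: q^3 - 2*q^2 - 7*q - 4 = (q - 4)*(q^2 + 2*q + 1) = (q - 4)*(q + 1)*(q + 1)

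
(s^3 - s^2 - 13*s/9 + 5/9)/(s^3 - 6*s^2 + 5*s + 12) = (s^2 - 2*s + 5/9)/(s^2 - 7*s + 12)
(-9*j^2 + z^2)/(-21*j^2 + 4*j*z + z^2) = (3*j + z)/(7*j + z)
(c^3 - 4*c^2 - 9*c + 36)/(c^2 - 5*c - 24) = (c^2 - 7*c + 12)/(c - 8)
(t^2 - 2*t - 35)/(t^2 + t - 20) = (t - 7)/(t - 4)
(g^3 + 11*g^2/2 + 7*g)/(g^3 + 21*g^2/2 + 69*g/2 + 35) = g/(g + 5)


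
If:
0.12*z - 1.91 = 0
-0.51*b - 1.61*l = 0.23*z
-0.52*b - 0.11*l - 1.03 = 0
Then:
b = -1.61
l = -1.76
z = 15.92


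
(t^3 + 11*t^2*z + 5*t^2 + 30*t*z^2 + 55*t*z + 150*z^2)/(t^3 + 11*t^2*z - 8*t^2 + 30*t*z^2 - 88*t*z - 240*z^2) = (t + 5)/(t - 8)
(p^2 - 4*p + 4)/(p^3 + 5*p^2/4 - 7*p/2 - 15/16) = 16*(p^2 - 4*p + 4)/(16*p^3 + 20*p^2 - 56*p - 15)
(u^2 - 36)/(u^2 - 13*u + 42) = (u + 6)/(u - 7)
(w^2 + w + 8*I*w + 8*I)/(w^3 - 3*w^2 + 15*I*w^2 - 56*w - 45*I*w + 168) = (w + 1)/(w^2 + w*(-3 + 7*I) - 21*I)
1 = 1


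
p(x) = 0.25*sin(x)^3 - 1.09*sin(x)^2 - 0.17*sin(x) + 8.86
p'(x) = 0.75*sin(x)^2*cos(x) - 2.18*sin(x)*cos(x) - 0.17*cos(x)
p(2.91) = 8.77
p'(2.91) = 0.61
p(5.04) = 7.83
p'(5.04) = 0.83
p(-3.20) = 8.85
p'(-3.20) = 0.29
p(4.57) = 7.72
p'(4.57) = -0.39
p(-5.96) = 8.70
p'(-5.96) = -0.75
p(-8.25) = 7.89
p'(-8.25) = -0.96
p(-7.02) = 8.41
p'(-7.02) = 1.21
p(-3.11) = 8.86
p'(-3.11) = 0.10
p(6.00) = 8.82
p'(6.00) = 0.48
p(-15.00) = 8.44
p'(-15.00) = -1.19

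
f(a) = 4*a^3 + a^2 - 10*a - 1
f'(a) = 12*a^2 + 2*a - 10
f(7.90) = 1954.57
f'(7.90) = 754.72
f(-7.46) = -1531.39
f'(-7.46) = 642.90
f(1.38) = -2.38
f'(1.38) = 15.61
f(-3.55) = -131.85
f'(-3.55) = 134.13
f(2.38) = 34.79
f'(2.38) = 62.73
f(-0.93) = 5.95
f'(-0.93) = -1.48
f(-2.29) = -20.89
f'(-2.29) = 48.35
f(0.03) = -1.30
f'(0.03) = -9.93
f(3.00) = 86.00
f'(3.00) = 104.00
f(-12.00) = -6649.00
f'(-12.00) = 1694.00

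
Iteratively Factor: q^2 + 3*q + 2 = (q + 1)*(q + 2)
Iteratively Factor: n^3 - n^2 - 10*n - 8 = (n - 4)*(n^2 + 3*n + 2) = (n - 4)*(n + 2)*(n + 1)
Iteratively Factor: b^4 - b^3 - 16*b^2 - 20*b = (b - 5)*(b^3 + 4*b^2 + 4*b) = (b - 5)*(b + 2)*(b^2 + 2*b) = (b - 5)*(b + 2)^2*(b)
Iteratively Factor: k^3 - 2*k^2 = (k)*(k^2 - 2*k) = k*(k - 2)*(k)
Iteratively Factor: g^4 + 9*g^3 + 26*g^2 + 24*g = (g + 3)*(g^3 + 6*g^2 + 8*g) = (g + 3)*(g + 4)*(g^2 + 2*g) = g*(g + 3)*(g + 4)*(g + 2)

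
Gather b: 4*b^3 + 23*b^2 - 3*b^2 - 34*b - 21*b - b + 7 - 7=4*b^3 + 20*b^2 - 56*b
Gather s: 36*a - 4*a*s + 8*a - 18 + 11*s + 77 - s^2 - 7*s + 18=44*a - s^2 + s*(4 - 4*a) + 77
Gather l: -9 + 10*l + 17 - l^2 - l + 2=-l^2 + 9*l + 10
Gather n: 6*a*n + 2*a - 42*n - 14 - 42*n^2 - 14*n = 2*a - 42*n^2 + n*(6*a - 56) - 14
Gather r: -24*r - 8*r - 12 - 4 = -32*r - 16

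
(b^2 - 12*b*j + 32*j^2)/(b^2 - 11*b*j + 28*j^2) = (b - 8*j)/(b - 7*j)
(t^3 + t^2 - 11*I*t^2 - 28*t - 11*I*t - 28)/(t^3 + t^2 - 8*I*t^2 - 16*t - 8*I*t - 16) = (t - 7*I)/(t - 4*I)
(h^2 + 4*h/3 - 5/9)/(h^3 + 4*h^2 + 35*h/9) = (3*h - 1)/(h*(3*h + 7))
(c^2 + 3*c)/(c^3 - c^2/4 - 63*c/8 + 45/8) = 8*c/(8*c^2 - 26*c + 15)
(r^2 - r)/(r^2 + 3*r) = (r - 1)/(r + 3)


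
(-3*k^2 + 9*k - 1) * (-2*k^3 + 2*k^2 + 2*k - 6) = 6*k^5 - 24*k^4 + 14*k^3 + 34*k^2 - 56*k + 6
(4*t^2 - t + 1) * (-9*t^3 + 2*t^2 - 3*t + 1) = -36*t^5 + 17*t^4 - 23*t^3 + 9*t^2 - 4*t + 1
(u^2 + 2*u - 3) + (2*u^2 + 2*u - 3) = 3*u^2 + 4*u - 6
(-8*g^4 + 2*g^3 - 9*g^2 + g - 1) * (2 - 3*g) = 24*g^5 - 22*g^4 + 31*g^3 - 21*g^2 + 5*g - 2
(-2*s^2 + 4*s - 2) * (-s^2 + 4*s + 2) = 2*s^4 - 12*s^3 + 14*s^2 - 4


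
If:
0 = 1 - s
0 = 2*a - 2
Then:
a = 1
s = 1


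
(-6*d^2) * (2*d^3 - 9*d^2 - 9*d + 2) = -12*d^5 + 54*d^4 + 54*d^3 - 12*d^2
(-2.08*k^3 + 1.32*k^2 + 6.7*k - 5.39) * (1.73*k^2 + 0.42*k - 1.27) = -3.5984*k^5 + 1.41*k^4 + 14.787*k^3 - 8.1871*k^2 - 10.7728*k + 6.8453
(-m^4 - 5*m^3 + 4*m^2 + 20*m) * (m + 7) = -m^5 - 12*m^4 - 31*m^3 + 48*m^2 + 140*m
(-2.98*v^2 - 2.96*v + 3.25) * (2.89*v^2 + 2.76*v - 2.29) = -8.6122*v^4 - 16.7792*v^3 + 8.0471*v^2 + 15.7484*v - 7.4425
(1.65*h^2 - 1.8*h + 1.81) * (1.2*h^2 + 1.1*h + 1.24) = 1.98*h^4 - 0.345*h^3 + 2.238*h^2 - 0.241*h + 2.2444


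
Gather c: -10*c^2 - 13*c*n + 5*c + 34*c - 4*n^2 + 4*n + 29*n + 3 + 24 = -10*c^2 + c*(39 - 13*n) - 4*n^2 + 33*n + 27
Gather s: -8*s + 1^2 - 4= -8*s - 3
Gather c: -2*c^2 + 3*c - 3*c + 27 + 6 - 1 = 32 - 2*c^2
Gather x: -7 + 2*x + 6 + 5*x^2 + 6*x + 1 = 5*x^2 + 8*x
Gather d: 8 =8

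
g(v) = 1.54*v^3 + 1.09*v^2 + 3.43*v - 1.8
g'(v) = 4.62*v^2 + 2.18*v + 3.43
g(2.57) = 40.36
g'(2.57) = 39.55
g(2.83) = 51.54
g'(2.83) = 46.60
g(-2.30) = -22.66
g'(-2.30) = 22.86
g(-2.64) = -31.59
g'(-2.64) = 29.87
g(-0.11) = -2.17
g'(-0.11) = 3.25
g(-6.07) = -326.88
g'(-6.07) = 160.42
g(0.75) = 2.04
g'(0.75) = 7.66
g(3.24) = 73.13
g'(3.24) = 58.99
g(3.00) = 59.88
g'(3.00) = 51.55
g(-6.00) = -315.78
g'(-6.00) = 156.67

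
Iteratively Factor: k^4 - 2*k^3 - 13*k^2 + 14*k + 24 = (k + 1)*(k^3 - 3*k^2 - 10*k + 24) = (k - 2)*(k + 1)*(k^2 - k - 12) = (k - 2)*(k + 1)*(k + 3)*(k - 4)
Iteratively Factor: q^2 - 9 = (q + 3)*(q - 3)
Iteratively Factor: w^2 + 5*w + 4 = (w + 1)*(w + 4)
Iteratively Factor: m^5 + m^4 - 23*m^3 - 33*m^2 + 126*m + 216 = (m - 4)*(m^4 + 5*m^3 - 3*m^2 - 45*m - 54) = (m - 4)*(m - 3)*(m^3 + 8*m^2 + 21*m + 18) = (m - 4)*(m - 3)*(m + 3)*(m^2 + 5*m + 6) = (m - 4)*(m - 3)*(m + 3)^2*(m + 2)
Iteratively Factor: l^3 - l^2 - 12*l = (l + 3)*(l^2 - 4*l) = l*(l + 3)*(l - 4)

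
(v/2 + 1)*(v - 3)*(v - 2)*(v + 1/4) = v^4/2 - 11*v^3/8 - 19*v^2/8 + 11*v/2 + 3/2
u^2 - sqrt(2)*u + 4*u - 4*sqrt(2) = (u + 4)*(u - sqrt(2))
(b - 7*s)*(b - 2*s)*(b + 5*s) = b^3 - 4*b^2*s - 31*b*s^2 + 70*s^3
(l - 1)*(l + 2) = l^2 + l - 2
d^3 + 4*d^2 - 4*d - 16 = (d - 2)*(d + 2)*(d + 4)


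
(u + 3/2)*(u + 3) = u^2 + 9*u/2 + 9/2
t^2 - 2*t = t*(t - 2)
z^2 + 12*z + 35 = (z + 5)*(z + 7)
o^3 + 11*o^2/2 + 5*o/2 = o*(o + 1/2)*(o + 5)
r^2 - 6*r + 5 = (r - 5)*(r - 1)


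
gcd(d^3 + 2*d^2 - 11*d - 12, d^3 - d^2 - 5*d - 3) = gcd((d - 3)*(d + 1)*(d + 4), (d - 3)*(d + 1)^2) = d^2 - 2*d - 3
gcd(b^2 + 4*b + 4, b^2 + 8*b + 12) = b + 2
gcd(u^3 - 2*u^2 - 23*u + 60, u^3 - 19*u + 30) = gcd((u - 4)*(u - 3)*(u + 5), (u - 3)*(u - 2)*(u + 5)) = u^2 + 2*u - 15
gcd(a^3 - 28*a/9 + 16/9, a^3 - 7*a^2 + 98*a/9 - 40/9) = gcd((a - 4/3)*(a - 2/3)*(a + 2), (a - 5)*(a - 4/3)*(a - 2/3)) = a^2 - 2*a + 8/9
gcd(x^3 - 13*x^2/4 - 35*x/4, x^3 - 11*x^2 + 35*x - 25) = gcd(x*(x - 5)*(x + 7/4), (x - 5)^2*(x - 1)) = x - 5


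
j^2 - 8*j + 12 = (j - 6)*(j - 2)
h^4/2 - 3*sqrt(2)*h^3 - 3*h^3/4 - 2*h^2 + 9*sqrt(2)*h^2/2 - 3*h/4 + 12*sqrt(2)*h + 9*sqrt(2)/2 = (h/2 + 1/2)*(h - 3)*(h + 1/2)*(h - 6*sqrt(2))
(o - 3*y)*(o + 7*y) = o^2 + 4*o*y - 21*y^2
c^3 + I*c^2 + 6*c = c*(c - 2*I)*(c + 3*I)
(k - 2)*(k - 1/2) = k^2 - 5*k/2 + 1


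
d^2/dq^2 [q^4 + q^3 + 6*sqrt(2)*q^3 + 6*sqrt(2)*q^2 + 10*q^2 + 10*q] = 12*q^2 + 6*q + 36*sqrt(2)*q + 12*sqrt(2) + 20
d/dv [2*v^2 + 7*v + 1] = 4*v + 7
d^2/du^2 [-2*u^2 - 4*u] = -4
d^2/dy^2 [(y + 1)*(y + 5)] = 2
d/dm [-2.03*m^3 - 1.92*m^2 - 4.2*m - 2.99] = -6.09*m^2 - 3.84*m - 4.2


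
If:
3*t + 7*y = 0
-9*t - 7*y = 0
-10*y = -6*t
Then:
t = 0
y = 0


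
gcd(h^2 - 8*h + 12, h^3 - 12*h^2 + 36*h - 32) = h - 2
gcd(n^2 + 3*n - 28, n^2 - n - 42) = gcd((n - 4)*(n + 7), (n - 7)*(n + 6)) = 1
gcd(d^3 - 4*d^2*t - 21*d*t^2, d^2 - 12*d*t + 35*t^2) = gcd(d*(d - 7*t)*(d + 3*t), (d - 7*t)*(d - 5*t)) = -d + 7*t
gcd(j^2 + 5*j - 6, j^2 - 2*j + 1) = j - 1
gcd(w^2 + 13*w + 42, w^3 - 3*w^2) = 1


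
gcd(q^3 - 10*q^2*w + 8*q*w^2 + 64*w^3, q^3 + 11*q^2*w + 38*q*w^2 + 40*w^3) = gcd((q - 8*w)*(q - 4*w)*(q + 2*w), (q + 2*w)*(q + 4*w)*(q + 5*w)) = q + 2*w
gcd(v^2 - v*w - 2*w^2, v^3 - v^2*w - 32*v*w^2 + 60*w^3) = v - 2*w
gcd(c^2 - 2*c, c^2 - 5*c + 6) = c - 2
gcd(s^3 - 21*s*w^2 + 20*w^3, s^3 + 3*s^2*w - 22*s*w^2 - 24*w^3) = s - 4*w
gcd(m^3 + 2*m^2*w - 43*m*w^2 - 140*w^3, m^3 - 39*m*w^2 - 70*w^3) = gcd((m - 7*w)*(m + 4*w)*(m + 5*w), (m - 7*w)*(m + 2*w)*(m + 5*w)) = -m^2 + 2*m*w + 35*w^2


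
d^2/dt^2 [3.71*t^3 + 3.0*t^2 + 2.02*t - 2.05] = 22.26*t + 6.0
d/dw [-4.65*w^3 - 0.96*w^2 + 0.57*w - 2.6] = -13.95*w^2 - 1.92*w + 0.57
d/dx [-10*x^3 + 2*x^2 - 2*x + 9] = -30*x^2 + 4*x - 2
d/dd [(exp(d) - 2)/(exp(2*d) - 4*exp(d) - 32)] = (-2*(exp(d) - 2)^2 + exp(2*d) - 4*exp(d) - 32)*exp(d)/(-exp(2*d) + 4*exp(d) + 32)^2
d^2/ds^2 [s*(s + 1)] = 2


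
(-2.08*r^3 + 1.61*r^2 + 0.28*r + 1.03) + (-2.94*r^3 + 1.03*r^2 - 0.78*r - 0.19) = -5.02*r^3 + 2.64*r^2 - 0.5*r + 0.84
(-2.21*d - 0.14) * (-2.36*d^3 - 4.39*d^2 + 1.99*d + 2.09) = 5.2156*d^4 + 10.0323*d^3 - 3.7833*d^2 - 4.8975*d - 0.2926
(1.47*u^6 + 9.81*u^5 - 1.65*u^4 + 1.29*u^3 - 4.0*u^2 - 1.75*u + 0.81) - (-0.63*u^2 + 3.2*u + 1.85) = 1.47*u^6 + 9.81*u^5 - 1.65*u^4 + 1.29*u^3 - 3.37*u^2 - 4.95*u - 1.04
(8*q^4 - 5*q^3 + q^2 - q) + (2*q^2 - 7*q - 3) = 8*q^4 - 5*q^3 + 3*q^2 - 8*q - 3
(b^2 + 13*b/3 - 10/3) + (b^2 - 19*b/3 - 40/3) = 2*b^2 - 2*b - 50/3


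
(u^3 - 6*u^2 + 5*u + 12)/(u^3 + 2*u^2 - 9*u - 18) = (u^2 - 3*u - 4)/(u^2 + 5*u + 6)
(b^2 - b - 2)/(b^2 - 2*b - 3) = (b - 2)/(b - 3)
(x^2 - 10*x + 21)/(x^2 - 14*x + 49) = (x - 3)/(x - 7)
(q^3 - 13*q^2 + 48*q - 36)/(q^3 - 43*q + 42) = (q - 6)/(q + 7)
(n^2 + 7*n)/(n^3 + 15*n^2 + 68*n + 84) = n/(n^2 + 8*n + 12)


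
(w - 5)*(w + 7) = w^2 + 2*w - 35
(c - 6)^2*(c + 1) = c^3 - 11*c^2 + 24*c + 36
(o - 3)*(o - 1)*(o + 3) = o^3 - o^2 - 9*o + 9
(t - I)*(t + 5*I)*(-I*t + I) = -I*t^3 + 4*t^2 + I*t^2 - 4*t - 5*I*t + 5*I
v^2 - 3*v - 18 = (v - 6)*(v + 3)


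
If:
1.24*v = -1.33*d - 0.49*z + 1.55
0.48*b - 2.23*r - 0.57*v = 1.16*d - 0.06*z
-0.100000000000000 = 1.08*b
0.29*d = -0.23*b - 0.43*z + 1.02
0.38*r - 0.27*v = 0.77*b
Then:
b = -0.09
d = 0.21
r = -0.10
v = 0.12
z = 2.28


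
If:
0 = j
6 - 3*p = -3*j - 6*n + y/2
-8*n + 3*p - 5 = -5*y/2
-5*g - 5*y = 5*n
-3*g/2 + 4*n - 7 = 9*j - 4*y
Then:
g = -14/11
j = 0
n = 39/44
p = 89/24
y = 17/44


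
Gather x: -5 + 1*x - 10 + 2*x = 3*x - 15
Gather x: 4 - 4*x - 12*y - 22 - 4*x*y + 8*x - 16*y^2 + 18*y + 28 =x*(4 - 4*y) - 16*y^2 + 6*y + 10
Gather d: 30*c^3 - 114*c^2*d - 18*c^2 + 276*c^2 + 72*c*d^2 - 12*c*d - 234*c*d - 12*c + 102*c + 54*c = 30*c^3 + 258*c^2 + 72*c*d^2 + 144*c + d*(-114*c^2 - 246*c)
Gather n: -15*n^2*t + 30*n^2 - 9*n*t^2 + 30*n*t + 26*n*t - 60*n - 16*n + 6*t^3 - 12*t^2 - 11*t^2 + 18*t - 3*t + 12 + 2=n^2*(30 - 15*t) + n*(-9*t^2 + 56*t - 76) + 6*t^3 - 23*t^2 + 15*t + 14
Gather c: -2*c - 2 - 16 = -2*c - 18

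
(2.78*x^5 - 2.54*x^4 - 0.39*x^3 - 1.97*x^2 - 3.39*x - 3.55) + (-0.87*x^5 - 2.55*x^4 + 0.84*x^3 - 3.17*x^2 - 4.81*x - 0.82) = 1.91*x^5 - 5.09*x^4 + 0.45*x^3 - 5.14*x^2 - 8.2*x - 4.37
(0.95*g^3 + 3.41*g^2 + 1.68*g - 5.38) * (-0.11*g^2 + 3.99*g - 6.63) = -0.1045*g^5 + 3.4154*g^4 + 7.1226*g^3 - 15.3133*g^2 - 32.6046*g + 35.6694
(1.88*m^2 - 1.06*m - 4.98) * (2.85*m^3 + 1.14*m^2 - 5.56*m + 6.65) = 5.358*m^5 - 0.877800000000001*m^4 - 25.8542*m^3 + 12.7184*m^2 + 20.6398*m - 33.117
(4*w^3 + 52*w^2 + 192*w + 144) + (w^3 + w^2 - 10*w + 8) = 5*w^3 + 53*w^2 + 182*w + 152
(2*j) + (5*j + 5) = 7*j + 5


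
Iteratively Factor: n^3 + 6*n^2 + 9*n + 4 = (n + 1)*(n^2 + 5*n + 4) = (n + 1)^2*(n + 4)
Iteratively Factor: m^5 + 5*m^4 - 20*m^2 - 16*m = (m + 2)*(m^4 + 3*m^3 - 6*m^2 - 8*m) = (m - 2)*(m + 2)*(m^3 + 5*m^2 + 4*m) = (m - 2)*(m + 1)*(m + 2)*(m^2 + 4*m) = (m - 2)*(m + 1)*(m + 2)*(m + 4)*(m)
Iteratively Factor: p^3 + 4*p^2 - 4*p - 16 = (p - 2)*(p^2 + 6*p + 8) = (p - 2)*(p + 4)*(p + 2)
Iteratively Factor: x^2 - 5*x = (x)*(x - 5)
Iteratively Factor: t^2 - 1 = (t - 1)*(t + 1)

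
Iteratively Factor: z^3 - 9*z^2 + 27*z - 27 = (z - 3)*(z^2 - 6*z + 9) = (z - 3)^2*(z - 3)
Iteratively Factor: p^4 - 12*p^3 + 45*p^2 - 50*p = (p)*(p^3 - 12*p^2 + 45*p - 50) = p*(p - 5)*(p^2 - 7*p + 10) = p*(p - 5)*(p - 2)*(p - 5)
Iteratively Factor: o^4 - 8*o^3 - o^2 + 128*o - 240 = (o - 3)*(o^3 - 5*o^2 - 16*o + 80) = (o - 3)*(o + 4)*(o^2 - 9*o + 20) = (o - 5)*(o - 3)*(o + 4)*(o - 4)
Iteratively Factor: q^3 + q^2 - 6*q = (q)*(q^2 + q - 6) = q*(q + 3)*(q - 2)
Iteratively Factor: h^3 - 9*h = (h)*(h^2 - 9) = h*(h - 3)*(h + 3)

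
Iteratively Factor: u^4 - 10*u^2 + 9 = (u - 3)*(u^3 + 3*u^2 - u - 3) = (u - 3)*(u + 3)*(u^2 - 1) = (u - 3)*(u - 1)*(u + 3)*(u + 1)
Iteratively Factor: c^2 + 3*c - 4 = (c - 1)*(c + 4)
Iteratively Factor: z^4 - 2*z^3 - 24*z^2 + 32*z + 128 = (z - 4)*(z^3 + 2*z^2 - 16*z - 32) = (z - 4)*(z + 2)*(z^2 - 16) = (z - 4)^2*(z + 2)*(z + 4)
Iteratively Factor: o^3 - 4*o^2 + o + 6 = (o - 2)*(o^2 - 2*o - 3) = (o - 2)*(o + 1)*(o - 3)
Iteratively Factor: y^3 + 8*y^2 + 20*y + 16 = (y + 2)*(y^2 + 6*y + 8) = (y + 2)*(y + 4)*(y + 2)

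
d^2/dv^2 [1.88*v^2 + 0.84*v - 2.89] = 3.76000000000000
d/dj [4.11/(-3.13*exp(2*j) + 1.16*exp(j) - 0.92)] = (25.7286*exp(j) - 4.7676)*exp(j)/(3.13*exp(2*j) - 1.16*exp(j) + 0.92)^2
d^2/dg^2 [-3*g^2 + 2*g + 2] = -6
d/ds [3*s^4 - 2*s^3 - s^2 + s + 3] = 12*s^3 - 6*s^2 - 2*s + 1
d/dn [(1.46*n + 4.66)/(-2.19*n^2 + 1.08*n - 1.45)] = (3.1974*n^2 + 20.4108*n - 7.1498)/(4.7961*n^4 - 4.7304*n^3 + 7.5174*n^2 - 3.132*n + 2.1025)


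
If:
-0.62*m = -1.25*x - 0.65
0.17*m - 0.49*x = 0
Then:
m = 3.49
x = 1.21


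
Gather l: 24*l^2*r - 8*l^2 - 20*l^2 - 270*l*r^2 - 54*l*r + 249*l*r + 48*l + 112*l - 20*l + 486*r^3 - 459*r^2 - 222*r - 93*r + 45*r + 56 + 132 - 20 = l^2*(24*r - 28) + l*(-270*r^2 + 195*r + 140) + 486*r^3 - 459*r^2 - 270*r + 168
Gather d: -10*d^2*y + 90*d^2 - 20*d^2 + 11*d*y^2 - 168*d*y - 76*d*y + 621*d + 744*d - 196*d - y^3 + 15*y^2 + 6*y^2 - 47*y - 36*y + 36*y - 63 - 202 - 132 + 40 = d^2*(70 - 10*y) + d*(11*y^2 - 244*y + 1169) - y^3 + 21*y^2 - 47*y - 357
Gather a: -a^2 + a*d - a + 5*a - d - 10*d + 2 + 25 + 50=-a^2 + a*(d + 4) - 11*d + 77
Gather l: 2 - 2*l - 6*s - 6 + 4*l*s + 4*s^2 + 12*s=l*(4*s - 2) + 4*s^2 + 6*s - 4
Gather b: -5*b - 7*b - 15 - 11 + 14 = -12*b - 12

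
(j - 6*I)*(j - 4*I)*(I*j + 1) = I*j^3 + 11*j^2 - 34*I*j - 24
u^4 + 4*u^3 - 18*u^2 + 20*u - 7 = (u - 1)^3*(u + 7)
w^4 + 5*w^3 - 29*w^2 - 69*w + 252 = (w - 3)^2*(w + 4)*(w + 7)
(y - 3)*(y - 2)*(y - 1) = y^3 - 6*y^2 + 11*y - 6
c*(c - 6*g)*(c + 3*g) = c^3 - 3*c^2*g - 18*c*g^2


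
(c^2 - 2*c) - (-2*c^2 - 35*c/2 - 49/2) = 3*c^2 + 31*c/2 + 49/2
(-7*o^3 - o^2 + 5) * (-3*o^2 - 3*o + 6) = 21*o^5 + 24*o^4 - 39*o^3 - 21*o^2 - 15*o + 30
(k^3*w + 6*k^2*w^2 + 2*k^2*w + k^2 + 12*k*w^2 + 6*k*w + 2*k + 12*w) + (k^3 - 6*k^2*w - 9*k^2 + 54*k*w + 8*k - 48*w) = k^3*w + k^3 + 6*k^2*w^2 - 4*k^2*w - 8*k^2 + 12*k*w^2 + 60*k*w + 10*k - 36*w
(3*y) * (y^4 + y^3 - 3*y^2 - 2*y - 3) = 3*y^5 + 3*y^4 - 9*y^3 - 6*y^2 - 9*y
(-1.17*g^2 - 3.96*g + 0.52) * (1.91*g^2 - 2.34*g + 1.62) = -2.2347*g^4 - 4.8258*g^3 + 8.3642*g^2 - 7.632*g + 0.8424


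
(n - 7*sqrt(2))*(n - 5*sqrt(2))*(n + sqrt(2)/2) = n^3 - 23*sqrt(2)*n^2/2 + 58*n + 35*sqrt(2)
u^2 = u^2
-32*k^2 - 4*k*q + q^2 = (-8*k + q)*(4*k + q)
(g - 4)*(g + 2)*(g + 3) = g^3 + g^2 - 14*g - 24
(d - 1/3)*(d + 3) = d^2 + 8*d/3 - 1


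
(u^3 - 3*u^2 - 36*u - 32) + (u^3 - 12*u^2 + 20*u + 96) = 2*u^3 - 15*u^2 - 16*u + 64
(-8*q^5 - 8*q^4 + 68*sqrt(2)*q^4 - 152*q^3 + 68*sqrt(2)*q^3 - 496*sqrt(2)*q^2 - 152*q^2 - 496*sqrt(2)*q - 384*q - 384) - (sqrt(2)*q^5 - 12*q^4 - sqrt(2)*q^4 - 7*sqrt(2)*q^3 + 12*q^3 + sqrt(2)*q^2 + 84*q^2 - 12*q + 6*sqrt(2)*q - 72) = -8*q^5 - sqrt(2)*q^5 + 4*q^4 + 69*sqrt(2)*q^4 - 164*q^3 + 75*sqrt(2)*q^3 - 497*sqrt(2)*q^2 - 236*q^2 - 502*sqrt(2)*q - 372*q - 312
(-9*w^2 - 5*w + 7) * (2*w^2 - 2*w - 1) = -18*w^4 + 8*w^3 + 33*w^2 - 9*w - 7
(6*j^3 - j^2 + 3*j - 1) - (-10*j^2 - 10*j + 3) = 6*j^3 + 9*j^2 + 13*j - 4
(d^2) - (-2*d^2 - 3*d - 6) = 3*d^2 + 3*d + 6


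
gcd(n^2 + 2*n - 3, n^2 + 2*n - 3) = n^2 + 2*n - 3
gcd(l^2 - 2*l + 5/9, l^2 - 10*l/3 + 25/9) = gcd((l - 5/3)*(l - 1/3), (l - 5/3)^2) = l - 5/3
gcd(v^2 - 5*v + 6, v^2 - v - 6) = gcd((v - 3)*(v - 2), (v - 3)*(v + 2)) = v - 3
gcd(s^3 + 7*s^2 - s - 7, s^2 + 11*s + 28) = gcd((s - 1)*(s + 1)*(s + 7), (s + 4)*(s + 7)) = s + 7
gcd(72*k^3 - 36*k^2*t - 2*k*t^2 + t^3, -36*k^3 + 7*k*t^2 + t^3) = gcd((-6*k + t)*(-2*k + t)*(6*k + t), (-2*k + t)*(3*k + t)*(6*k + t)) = -12*k^2 + 4*k*t + t^2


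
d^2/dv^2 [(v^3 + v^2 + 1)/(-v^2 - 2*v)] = 2*(-2*v^3 - 3*v^2 - 6*v - 4)/(v^3*(v^3 + 6*v^2 + 12*v + 8))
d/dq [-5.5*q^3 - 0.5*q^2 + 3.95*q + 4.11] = -16.5*q^2 - 1.0*q + 3.95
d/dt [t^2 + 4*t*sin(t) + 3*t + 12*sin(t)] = 4*t*cos(t) + 2*t + 4*sin(t) + 12*cos(t) + 3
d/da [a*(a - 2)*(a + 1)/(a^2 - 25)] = (a^4 - 73*a^2 + 50*a + 50)/(a^4 - 50*a^2 + 625)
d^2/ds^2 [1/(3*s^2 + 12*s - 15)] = 2*(-s^2 - 4*s + 4*(s + 2)^2 + 5)/(3*(s^2 + 4*s - 5)^3)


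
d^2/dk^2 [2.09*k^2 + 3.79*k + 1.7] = 4.18000000000000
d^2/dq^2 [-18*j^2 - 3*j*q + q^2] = 2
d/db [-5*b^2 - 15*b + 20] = -10*b - 15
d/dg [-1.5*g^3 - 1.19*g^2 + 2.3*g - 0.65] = -4.5*g^2 - 2.38*g + 2.3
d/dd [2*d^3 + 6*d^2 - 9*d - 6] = 6*d^2 + 12*d - 9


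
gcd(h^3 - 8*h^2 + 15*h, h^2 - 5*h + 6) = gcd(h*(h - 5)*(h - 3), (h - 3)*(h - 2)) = h - 3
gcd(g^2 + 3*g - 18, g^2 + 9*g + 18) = g + 6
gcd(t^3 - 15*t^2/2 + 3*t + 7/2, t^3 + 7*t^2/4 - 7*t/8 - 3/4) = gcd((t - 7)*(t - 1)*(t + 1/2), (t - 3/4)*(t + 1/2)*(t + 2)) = t + 1/2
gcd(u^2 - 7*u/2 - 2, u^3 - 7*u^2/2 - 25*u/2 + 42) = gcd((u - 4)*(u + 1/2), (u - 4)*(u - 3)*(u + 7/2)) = u - 4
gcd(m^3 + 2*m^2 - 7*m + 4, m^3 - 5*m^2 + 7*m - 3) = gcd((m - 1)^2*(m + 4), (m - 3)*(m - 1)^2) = m^2 - 2*m + 1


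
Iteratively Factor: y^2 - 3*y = (y - 3)*(y)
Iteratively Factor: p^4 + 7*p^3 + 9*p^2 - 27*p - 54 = (p + 3)*(p^3 + 4*p^2 - 3*p - 18) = (p + 3)^2*(p^2 + p - 6) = (p + 3)^3*(p - 2)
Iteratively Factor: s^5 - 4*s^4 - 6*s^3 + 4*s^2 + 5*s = (s + 1)*(s^4 - 5*s^3 - s^2 + 5*s) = (s - 1)*(s + 1)*(s^3 - 4*s^2 - 5*s) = (s - 5)*(s - 1)*(s + 1)*(s^2 + s) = (s - 5)*(s - 1)*(s + 1)^2*(s)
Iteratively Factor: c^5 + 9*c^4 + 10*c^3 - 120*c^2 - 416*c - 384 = (c + 4)*(c^4 + 5*c^3 - 10*c^2 - 80*c - 96) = (c - 4)*(c + 4)*(c^3 + 9*c^2 + 26*c + 24) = (c - 4)*(c + 4)^2*(c^2 + 5*c + 6) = (c - 4)*(c + 2)*(c + 4)^2*(c + 3)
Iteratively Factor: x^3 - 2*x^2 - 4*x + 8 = (x + 2)*(x^2 - 4*x + 4) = (x - 2)*(x + 2)*(x - 2)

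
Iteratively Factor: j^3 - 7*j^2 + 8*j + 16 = (j - 4)*(j^2 - 3*j - 4) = (j - 4)^2*(j + 1)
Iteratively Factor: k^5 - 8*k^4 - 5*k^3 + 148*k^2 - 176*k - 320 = (k + 1)*(k^4 - 9*k^3 + 4*k^2 + 144*k - 320) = (k - 5)*(k + 1)*(k^3 - 4*k^2 - 16*k + 64) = (k - 5)*(k - 4)*(k + 1)*(k^2 - 16) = (k - 5)*(k - 4)*(k + 1)*(k + 4)*(k - 4)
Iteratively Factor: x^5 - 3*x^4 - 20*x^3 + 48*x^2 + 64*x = (x + 1)*(x^4 - 4*x^3 - 16*x^2 + 64*x) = (x - 4)*(x + 1)*(x^3 - 16*x) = (x - 4)*(x + 1)*(x + 4)*(x^2 - 4*x) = (x - 4)^2*(x + 1)*(x + 4)*(x)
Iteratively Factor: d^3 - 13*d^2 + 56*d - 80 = (d - 4)*(d^2 - 9*d + 20) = (d - 4)^2*(d - 5)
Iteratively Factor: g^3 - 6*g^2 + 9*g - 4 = (g - 4)*(g^2 - 2*g + 1) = (g - 4)*(g - 1)*(g - 1)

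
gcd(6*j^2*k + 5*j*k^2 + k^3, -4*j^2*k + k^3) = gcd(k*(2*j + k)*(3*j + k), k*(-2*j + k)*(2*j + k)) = 2*j*k + k^2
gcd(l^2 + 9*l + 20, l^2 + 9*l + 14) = 1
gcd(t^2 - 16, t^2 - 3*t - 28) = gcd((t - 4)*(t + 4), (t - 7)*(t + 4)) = t + 4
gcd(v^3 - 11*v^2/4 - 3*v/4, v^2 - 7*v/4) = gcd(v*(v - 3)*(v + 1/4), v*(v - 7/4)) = v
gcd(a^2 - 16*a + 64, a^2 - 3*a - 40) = a - 8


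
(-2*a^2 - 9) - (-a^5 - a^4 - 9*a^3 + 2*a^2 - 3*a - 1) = a^5 + a^4 + 9*a^3 - 4*a^2 + 3*a - 8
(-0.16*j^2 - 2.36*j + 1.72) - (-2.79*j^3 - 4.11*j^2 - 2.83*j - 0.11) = 2.79*j^3 + 3.95*j^2 + 0.47*j + 1.83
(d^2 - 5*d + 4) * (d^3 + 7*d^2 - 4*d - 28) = d^5 + 2*d^4 - 35*d^3 + 20*d^2 + 124*d - 112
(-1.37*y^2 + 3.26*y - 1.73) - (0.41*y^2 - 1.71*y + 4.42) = -1.78*y^2 + 4.97*y - 6.15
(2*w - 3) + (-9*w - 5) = -7*w - 8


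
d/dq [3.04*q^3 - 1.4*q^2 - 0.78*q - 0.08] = 9.12*q^2 - 2.8*q - 0.78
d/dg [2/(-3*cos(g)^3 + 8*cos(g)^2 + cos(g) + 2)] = 2*(-9*cos(g)^2 + 16*cos(g) + 1)*sin(g)/(-3*cos(g)^3 + 8*cos(g)^2 + cos(g) + 2)^2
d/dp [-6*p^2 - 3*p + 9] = -12*p - 3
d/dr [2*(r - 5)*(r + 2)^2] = 2*(r + 2)*(3*r - 8)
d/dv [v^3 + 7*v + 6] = 3*v^2 + 7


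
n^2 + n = n*(n + 1)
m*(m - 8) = m^2 - 8*m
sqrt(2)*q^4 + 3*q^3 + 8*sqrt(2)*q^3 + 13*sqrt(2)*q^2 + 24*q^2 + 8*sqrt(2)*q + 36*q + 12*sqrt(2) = (q + 2)*(q + 6)*(q + sqrt(2))*(sqrt(2)*q + 1)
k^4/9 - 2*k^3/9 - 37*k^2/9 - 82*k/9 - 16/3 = (k/3 + 1/3)*(k/3 + 1)*(k - 8)*(k + 2)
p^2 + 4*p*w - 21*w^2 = (p - 3*w)*(p + 7*w)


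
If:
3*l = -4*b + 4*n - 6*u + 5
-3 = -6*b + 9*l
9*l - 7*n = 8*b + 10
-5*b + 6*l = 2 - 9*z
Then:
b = 9*z - 4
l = 6*z - 3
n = -18*z/7 - 5/7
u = 95/21 - 75*z/7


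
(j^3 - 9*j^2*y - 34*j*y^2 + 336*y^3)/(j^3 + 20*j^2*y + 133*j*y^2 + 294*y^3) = (j^2 - 15*j*y + 56*y^2)/(j^2 + 14*j*y + 49*y^2)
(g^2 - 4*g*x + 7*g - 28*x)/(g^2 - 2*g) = (g^2 - 4*g*x + 7*g - 28*x)/(g*(g - 2))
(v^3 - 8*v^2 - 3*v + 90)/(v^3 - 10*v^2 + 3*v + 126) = (v - 5)/(v - 7)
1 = 1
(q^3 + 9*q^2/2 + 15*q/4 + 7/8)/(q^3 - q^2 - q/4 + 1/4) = (4*q^2 + 16*q + 7)/(2*(2*q^2 - 3*q + 1))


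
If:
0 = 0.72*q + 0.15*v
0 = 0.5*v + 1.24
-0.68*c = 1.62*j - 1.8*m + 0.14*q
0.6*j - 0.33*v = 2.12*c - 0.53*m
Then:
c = 0.504528419737664*m + 0.333751821778055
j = 0.899333749739746*m - 0.184743563050871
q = 0.52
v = -2.48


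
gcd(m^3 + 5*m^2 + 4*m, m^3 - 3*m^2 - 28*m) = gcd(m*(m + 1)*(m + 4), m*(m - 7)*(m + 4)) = m^2 + 4*m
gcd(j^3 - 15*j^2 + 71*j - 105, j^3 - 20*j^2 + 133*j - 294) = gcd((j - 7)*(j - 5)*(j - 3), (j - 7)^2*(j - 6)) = j - 7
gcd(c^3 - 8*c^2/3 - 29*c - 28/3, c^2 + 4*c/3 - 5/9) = 1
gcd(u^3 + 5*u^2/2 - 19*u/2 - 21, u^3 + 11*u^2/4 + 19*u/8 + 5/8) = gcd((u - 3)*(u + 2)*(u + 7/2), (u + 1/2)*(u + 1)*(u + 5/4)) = 1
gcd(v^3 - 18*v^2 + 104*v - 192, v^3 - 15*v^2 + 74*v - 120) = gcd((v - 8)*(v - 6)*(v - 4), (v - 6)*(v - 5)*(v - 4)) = v^2 - 10*v + 24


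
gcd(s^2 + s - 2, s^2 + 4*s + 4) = s + 2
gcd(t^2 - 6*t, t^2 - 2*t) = t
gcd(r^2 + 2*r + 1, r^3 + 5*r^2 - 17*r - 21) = r + 1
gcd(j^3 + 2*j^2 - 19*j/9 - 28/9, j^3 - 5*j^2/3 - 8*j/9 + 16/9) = j^2 - j/3 - 4/3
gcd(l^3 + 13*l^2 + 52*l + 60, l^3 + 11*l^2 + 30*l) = l^2 + 11*l + 30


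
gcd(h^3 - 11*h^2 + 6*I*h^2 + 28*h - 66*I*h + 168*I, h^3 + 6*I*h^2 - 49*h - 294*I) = h^2 + h*(-7 + 6*I) - 42*I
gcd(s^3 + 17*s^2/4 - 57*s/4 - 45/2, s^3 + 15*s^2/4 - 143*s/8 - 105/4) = s^2 + 29*s/4 + 15/2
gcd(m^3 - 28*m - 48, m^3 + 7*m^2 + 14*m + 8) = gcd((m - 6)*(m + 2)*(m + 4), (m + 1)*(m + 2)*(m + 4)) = m^2 + 6*m + 8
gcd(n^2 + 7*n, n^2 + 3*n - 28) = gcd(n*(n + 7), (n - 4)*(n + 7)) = n + 7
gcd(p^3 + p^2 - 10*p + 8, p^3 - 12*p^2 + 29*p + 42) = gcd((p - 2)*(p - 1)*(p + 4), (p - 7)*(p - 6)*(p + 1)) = 1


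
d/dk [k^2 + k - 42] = 2*k + 1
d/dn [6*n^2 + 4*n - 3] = 12*n + 4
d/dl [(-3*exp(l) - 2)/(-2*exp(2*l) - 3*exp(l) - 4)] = (-(3*exp(l) + 2)*(4*exp(l) + 3) + 6*exp(2*l) + 9*exp(l) + 12)*exp(l)/(2*exp(2*l) + 3*exp(l) + 4)^2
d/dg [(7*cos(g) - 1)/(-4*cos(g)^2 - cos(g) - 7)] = (28*sin(g)^2 + 8*cos(g) + 22)*sin(g)/(4*cos(g)^2 + cos(g) + 7)^2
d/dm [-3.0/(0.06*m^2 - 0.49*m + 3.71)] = (0.36*m - 1.47)/(0.06*m^2 - 0.49*m + 3.71)^2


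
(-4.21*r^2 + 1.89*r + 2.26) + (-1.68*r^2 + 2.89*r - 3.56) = -5.89*r^2 + 4.78*r - 1.3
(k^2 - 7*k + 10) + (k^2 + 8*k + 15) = 2*k^2 + k + 25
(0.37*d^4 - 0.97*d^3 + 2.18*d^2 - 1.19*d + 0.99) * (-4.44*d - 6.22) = -1.6428*d^5 + 2.0054*d^4 - 3.6458*d^3 - 8.276*d^2 + 3.0062*d - 6.1578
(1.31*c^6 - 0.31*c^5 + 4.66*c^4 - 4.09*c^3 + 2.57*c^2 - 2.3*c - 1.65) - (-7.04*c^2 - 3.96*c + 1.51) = 1.31*c^6 - 0.31*c^5 + 4.66*c^4 - 4.09*c^3 + 9.61*c^2 + 1.66*c - 3.16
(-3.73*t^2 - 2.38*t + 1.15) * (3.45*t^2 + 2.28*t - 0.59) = -12.8685*t^4 - 16.7154*t^3 + 0.7418*t^2 + 4.0262*t - 0.6785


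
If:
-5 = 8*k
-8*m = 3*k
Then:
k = -5/8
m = 15/64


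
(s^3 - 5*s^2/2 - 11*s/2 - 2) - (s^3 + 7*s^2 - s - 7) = -19*s^2/2 - 9*s/2 + 5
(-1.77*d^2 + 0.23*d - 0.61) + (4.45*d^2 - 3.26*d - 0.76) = 2.68*d^2 - 3.03*d - 1.37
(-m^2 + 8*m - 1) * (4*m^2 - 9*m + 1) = -4*m^4 + 41*m^3 - 77*m^2 + 17*m - 1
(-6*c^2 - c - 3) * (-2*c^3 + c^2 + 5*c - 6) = 12*c^5 - 4*c^4 - 25*c^3 + 28*c^2 - 9*c + 18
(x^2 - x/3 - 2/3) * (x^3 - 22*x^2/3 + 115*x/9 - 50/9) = x^5 - 23*x^4/3 + 131*x^3/9 - 133*x^2/27 - 20*x/3 + 100/27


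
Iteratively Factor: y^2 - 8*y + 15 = (y - 5)*(y - 3)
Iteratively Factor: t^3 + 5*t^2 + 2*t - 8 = (t + 2)*(t^2 + 3*t - 4) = (t + 2)*(t + 4)*(t - 1)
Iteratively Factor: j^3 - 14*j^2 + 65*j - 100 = (j - 4)*(j^2 - 10*j + 25) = (j - 5)*(j - 4)*(j - 5)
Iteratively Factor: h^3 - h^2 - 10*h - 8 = (h + 1)*(h^2 - 2*h - 8) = (h - 4)*(h + 1)*(h + 2)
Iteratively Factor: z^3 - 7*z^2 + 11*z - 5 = (z - 1)*(z^2 - 6*z + 5) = (z - 5)*(z - 1)*(z - 1)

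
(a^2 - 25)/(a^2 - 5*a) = (a + 5)/a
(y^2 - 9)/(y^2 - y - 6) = (y + 3)/(y + 2)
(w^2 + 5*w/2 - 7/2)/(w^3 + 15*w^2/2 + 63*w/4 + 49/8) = 4*(w - 1)/(4*w^2 + 16*w + 7)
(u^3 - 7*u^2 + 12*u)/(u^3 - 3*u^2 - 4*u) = (u - 3)/(u + 1)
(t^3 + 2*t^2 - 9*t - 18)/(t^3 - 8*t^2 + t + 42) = (t + 3)/(t - 7)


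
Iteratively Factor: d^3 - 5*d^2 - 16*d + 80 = (d - 5)*(d^2 - 16) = (d - 5)*(d + 4)*(d - 4)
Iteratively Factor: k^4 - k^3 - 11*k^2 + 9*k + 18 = (k + 3)*(k^3 - 4*k^2 + k + 6) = (k - 2)*(k + 3)*(k^2 - 2*k - 3) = (k - 2)*(k + 1)*(k + 3)*(k - 3)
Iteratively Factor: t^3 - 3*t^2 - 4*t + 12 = (t + 2)*(t^2 - 5*t + 6) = (t - 3)*(t + 2)*(t - 2)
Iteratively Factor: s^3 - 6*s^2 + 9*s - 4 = (s - 1)*(s^2 - 5*s + 4) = (s - 1)^2*(s - 4)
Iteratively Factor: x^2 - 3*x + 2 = (x - 2)*(x - 1)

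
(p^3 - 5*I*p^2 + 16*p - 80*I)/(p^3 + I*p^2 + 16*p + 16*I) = (p - 5*I)/(p + I)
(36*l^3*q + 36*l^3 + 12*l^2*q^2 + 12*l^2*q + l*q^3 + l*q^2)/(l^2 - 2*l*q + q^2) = l*(36*l^2*q + 36*l^2 + 12*l*q^2 + 12*l*q + q^3 + q^2)/(l^2 - 2*l*q + q^2)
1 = 1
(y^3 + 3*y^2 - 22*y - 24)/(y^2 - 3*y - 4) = y + 6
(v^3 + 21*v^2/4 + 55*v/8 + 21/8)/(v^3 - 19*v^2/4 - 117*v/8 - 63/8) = (2*v^2 + 9*v + 7)/(2*v^2 - 11*v - 21)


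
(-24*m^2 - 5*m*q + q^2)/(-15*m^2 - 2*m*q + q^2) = (-8*m + q)/(-5*m + q)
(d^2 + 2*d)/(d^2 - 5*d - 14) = d/(d - 7)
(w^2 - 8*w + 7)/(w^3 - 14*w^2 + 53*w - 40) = (w - 7)/(w^2 - 13*w + 40)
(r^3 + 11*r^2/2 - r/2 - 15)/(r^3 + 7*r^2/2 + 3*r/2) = (2*r^3 + 11*r^2 - r - 30)/(r*(2*r^2 + 7*r + 3))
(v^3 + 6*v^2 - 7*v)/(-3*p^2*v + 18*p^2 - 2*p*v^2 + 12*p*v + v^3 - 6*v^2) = v*(-v^2 - 6*v + 7)/(3*p^2*v - 18*p^2 + 2*p*v^2 - 12*p*v - v^3 + 6*v^2)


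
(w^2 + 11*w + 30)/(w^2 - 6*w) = (w^2 + 11*w + 30)/(w*(w - 6))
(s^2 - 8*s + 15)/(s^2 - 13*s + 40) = (s - 3)/(s - 8)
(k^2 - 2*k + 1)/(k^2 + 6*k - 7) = (k - 1)/(k + 7)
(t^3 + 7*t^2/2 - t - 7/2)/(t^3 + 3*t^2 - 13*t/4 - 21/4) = 2*(t - 1)/(2*t - 3)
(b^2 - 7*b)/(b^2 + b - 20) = b*(b - 7)/(b^2 + b - 20)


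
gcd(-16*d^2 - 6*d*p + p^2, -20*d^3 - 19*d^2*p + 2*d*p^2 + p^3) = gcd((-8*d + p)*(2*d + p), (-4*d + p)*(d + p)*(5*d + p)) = 1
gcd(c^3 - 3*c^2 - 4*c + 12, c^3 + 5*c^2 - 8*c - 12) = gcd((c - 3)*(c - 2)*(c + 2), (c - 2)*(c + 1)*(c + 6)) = c - 2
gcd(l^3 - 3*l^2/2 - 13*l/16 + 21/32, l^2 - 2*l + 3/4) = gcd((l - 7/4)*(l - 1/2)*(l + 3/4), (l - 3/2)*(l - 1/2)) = l - 1/2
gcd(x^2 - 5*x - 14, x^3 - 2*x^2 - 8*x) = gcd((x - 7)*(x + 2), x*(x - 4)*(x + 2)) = x + 2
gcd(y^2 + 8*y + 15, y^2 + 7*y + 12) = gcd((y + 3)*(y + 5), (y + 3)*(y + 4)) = y + 3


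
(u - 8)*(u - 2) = u^2 - 10*u + 16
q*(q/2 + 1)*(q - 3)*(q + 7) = q^4/2 + 3*q^3 - 13*q^2/2 - 21*q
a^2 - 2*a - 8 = (a - 4)*(a + 2)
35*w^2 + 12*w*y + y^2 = (5*w + y)*(7*w + y)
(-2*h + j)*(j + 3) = -2*h*j - 6*h + j^2 + 3*j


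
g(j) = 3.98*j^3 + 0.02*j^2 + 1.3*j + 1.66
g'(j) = 11.94*j^2 + 0.04*j + 1.3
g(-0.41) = 0.86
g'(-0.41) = 3.29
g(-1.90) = -28.04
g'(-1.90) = 44.33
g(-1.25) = -7.71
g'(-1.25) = 19.91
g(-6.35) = -1024.86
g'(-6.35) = 482.50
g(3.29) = 147.89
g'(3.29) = 130.67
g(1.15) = 9.23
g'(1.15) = 17.14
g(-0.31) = 1.14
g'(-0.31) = 2.44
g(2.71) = 84.54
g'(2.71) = 89.10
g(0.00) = 1.66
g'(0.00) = 1.30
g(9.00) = 2916.40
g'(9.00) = 968.80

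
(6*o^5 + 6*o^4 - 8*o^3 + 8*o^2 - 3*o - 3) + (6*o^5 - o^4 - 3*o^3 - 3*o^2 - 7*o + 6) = 12*o^5 + 5*o^4 - 11*o^3 + 5*o^2 - 10*o + 3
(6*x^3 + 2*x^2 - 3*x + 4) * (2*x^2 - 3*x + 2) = 12*x^5 - 14*x^4 + 21*x^2 - 18*x + 8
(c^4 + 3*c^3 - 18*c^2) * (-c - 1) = -c^5 - 4*c^4 + 15*c^3 + 18*c^2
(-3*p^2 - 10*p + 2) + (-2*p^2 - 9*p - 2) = -5*p^2 - 19*p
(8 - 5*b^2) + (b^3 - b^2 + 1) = b^3 - 6*b^2 + 9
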